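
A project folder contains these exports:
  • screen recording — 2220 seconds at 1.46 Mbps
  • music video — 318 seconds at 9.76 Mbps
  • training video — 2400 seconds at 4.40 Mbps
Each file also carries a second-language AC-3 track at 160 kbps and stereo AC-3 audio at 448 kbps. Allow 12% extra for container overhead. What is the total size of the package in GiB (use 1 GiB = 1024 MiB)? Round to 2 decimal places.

Audio total: 160 + 448 = 608 kbps = 0.608 Mbps.
screen recording: 2.068 Mbps × 2220 s × 1.12 = 5141.9 Mb
music video: 10.368 Mbps × 318 s × 1.12 = 3692.7 Mb
training video: 5.008 Mbps × 2400 s × 1.12 = 13461.5 Mb
Total: 22296.0 Mb = 2787.0 MB.
= 2.596 GiB.

2.60 GiB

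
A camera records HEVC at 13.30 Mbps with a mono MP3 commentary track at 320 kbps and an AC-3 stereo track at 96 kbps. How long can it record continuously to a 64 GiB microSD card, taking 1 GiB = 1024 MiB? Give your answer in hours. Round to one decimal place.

11.1 hours

Audio total: 320 + 96 = 416 kbps = 0.416 Mbps.
Total bitrate: 13.30 + 0.416 = 13.716 Mbps.
Capacity: 64 GiB = 549,756 Mb.
Recording time: 549,756 / 13.716 = 40,081 s ≈ 11.1 hours.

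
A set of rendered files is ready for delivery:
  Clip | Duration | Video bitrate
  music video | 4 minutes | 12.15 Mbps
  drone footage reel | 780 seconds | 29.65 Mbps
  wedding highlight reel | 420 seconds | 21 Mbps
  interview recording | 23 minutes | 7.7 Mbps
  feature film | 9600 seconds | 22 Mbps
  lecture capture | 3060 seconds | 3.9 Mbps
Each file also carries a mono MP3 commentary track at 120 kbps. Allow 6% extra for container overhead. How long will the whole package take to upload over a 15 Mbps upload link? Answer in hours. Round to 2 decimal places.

5.31 hours

Audio: 120 kbps = 0.120 Mbps.
music video: 12.270 Mbps × 240 s × 1.06 = 3121.5 Mb
drone footage reel: 29.770 Mbps × 780 s × 1.06 = 24613.8 Mb
wedding highlight reel: 21.120 Mbps × 420 s × 1.06 = 9402.6 Mb
interview recording: 7.820 Mbps × 1380 s × 1.06 = 11439.1 Mb
feature film: 22.120 Mbps × 9600 s × 1.06 = 225093.1 Mb
lecture capture: 4.020 Mbps × 3060 s × 1.06 = 13039.3 Mb
Total: 286709.4 Mb = 35838.7 MB.
At 15 Mbps: 286709.4 / 15 = 19114 s ≈ 5.31 hours.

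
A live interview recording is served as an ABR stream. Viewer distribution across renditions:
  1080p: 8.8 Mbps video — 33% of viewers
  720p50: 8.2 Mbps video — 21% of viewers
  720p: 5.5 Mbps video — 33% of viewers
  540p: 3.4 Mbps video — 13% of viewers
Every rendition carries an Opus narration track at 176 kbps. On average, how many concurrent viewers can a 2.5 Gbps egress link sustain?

354

Audio: 176 kbps = 0.176 Mbps.
Average per-viewer bitrate: 0.33×8.976 + 0.21×8.376 + 0.33×5.676 + 0.13×3.576 = 7.059 Mbps.
2.5 Gbps = 2,500 Mbps; 2,500 / 7.059 = 354.16 → 354.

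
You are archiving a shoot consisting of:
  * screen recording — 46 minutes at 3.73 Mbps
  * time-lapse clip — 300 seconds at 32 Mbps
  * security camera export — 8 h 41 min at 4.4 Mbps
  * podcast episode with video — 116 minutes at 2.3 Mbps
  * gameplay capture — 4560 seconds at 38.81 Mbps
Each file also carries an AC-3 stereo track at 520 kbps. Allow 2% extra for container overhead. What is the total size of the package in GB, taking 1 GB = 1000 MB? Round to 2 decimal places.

Audio: 520 kbps = 0.520 Mbps.
screen recording: 4.250 Mbps × 2760 s × 1.02 = 11964.6 Mb
time-lapse clip: 32.520 Mbps × 300 s × 1.02 = 9951.1 Mb
security camera export: 4.920 Mbps × 31260 s × 1.02 = 156875.2 Mb
podcast episode with video: 2.820 Mbps × 6960 s × 1.02 = 20019.7 Mb
gameplay capture: 39.330 Mbps × 4560 s × 1.02 = 182931.7 Mb
Total: 381742.3 Mb = 47717.8 MB.
= 47.72 GB.

47.72 GB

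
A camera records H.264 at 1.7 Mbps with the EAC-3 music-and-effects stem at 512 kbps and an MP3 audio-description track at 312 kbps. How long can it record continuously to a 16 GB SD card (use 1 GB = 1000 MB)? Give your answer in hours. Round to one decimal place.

Audio total: 512 + 312 = 824 kbps = 0.824 Mbps.
Total bitrate: 1.7 + 0.824 = 2.524 Mbps.
Capacity: 16 GB = 128,000 Mb.
Recording time: 128,000 / 2.524 = 50,713 s ≈ 14.1 hours.

14.1 hours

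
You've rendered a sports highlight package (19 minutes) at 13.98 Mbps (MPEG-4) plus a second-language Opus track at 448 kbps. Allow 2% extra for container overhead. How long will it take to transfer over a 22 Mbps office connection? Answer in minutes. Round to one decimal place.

12.7 minutes

19 min = 1140 s
Audio: 448 kbps = 0.448 Mbps.
Total bitrate: 14.428 Mbps.
File: 14.428 Mbps × 1140 s = 16447.9 Mb.
With 2% container overhead: ×1.02. → 16776.9 Mb.
At 22 Mbps: 16776.9 / 22 = 762.6 s ≈ 12.7 minutes.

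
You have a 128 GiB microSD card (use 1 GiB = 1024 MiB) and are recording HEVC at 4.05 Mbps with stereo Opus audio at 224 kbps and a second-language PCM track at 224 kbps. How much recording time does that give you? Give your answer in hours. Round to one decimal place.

Audio total: 224 + 224 = 448 kbps = 0.448 Mbps.
Total bitrate: 4.05 + 0.448 = 4.498 Mbps.
Capacity: 128 GiB = 1,099,512 Mb.
Recording time: 1,099,512 / 4.498 = 244,445 s ≈ 67.9 hours.

67.9 hours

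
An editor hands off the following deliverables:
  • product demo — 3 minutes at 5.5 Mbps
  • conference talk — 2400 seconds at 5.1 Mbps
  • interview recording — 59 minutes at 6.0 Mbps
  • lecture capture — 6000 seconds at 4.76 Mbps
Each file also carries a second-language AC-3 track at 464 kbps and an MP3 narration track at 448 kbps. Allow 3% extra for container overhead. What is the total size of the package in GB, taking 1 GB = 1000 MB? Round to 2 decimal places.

9.54 GB

Audio total: 464 + 448 = 912 kbps = 0.912 Mbps.
product demo: 6.412 Mbps × 180 s × 1.03 = 1188.8 Mb
conference talk: 6.012 Mbps × 2400 s × 1.03 = 14861.7 Mb
interview recording: 6.912 Mbps × 3540 s × 1.03 = 25202.5 Mb
lecture capture: 5.672 Mbps × 6000 s × 1.03 = 35053.0 Mb
Total: 76305.9 Mb = 9538.2 MB.
= 9.538 GB.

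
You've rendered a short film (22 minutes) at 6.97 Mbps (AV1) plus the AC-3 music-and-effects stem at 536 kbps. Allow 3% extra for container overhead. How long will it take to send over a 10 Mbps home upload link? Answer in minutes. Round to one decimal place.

22 min = 1320 s
Audio: 536 kbps = 0.536 Mbps.
Total bitrate: 7.506 Mbps.
File: 7.506 Mbps × 1320 s = 9907.9 Mb.
With 3% container overhead: ×1.03. → 10205.2 Mb.
At 10 Mbps: 10205.2 / 10 = 1020.5 s ≈ 17 minutes.

17.0 minutes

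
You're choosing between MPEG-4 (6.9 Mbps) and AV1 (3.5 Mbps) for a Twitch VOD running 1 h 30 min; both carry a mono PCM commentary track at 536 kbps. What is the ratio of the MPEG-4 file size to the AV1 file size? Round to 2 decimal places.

1 h 30 min = 90 min = 5400 s
Audio: 536 kbps = 0.536 Mbps.
MPEG-4: 7.436 Mbps × 5400 s = 40154.4 Mb = 5.019 GB.
AV1: 4.036 Mbps × 5400 s = 21794.4 Mb = 2.724 GB.
Ratio: 5.019 / 2.724 = 1.842.

1.84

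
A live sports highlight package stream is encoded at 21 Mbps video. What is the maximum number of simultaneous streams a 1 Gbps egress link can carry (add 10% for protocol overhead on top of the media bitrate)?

43

On the wire with 10% overhead: 23.100 Mbps.
1 Gbps = 1,000 Mbps; 1,000 / 23.100 = 43.29 → 43 viewers.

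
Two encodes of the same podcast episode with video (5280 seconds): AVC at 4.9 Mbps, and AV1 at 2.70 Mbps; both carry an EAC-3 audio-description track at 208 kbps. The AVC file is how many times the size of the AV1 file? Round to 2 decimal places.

Audio: 208 kbps = 0.208 Mbps.
AVC: 5.108 Mbps × 5280 s = 26970.2 Mb = 3.371 GB.
AV1: 2.908 Mbps × 5280 s = 15354.2 Mb = 1.919 GB.
Ratio: 3.371 / 1.919 = 1.757.

1.76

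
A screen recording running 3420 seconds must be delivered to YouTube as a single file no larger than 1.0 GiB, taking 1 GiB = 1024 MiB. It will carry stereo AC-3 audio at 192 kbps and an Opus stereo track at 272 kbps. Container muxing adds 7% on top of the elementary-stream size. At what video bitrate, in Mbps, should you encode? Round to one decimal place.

1.9 Mbps

Budget: 1.0 GiB = 8589.9 Mb.
Stream payload after overhead: 8589.9 / 1.07 = 8028.0 Mb.
Total bitrate budget: 8028.0 Mb / 3420 s = 2.347 Mbps.
Audio total: 192 + 272 = 464 kbps = 0.464 Mbps.
Video: 2.347 − 0.464 = 1.883 Mbps.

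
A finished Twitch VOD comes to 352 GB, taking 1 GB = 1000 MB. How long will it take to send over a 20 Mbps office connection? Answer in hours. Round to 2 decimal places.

39.11 hours

File: 352 GB = 2816000.0 Mb.
At 20 Mbps: 2816000.0 / 20 = 140800.0 s ≈ 39.1 hours.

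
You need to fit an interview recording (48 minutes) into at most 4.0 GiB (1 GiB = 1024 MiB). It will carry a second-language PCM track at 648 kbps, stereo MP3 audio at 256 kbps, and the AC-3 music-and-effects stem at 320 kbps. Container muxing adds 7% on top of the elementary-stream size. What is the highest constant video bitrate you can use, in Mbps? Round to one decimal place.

Budget: 4.0 GiB = 34359.7 Mb.
Stream payload after overhead: 34359.7 / 1.07 = 32111.9 Mb.
48 min = 2880 s
Total bitrate budget: 32111.9 Mb / 2880 s = 11.150 Mbps.
Audio total: 648 + 256 + 320 = 1224 kbps = 1.224 Mbps.
Video: 11.150 − 1.224 = 9.926 Mbps.

9.9 Mbps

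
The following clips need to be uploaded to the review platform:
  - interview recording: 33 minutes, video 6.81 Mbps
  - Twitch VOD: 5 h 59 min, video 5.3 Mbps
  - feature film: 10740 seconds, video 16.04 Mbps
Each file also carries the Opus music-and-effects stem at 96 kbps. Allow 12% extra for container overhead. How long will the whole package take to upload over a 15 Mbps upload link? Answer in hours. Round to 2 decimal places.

6.29 hours

Audio: 96 kbps = 0.096 Mbps.
interview recording: 6.906 Mbps × 1980 s × 1.12 = 15314.7 Mb
Twitch VOD: 5.396 Mbps × 21540 s × 1.12 = 130177.4 Mb
feature film: 16.136 Mbps × 10740 s × 1.12 = 194096.7 Mb
Total: 339588.9 Mb = 42448.6 MB.
At 15 Mbps: 339588.9 / 15 = 22639 s ≈ 6.29 hours.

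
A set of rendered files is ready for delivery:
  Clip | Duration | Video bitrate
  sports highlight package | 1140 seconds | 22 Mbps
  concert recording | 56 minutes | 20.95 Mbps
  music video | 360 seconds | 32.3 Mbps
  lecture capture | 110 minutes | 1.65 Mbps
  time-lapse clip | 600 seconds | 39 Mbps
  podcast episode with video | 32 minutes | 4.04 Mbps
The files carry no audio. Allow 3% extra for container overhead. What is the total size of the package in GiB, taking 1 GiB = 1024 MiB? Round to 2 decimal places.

sports highlight package: 22.000 Mbps × 1140 s × 1.03 = 25832.4 Mb
concert recording: 20.950 Mbps × 3360 s × 1.03 = 72503.8 Mb
music video: 32.300 Mbps × 360 s × 1.03 = 11976.8 Mb
lecture capture: 1.650 Mbps × 6600 s × 1.03 = 11216.7 Mb
time-lapse clip: 39.000 Mbps × 600 s × 1.03 = 24102.0 Mb
podcast episode with video: 4.040 Mbps × 1920 s × 1.03 = 7989.5 Mb
Total: 153621.2 Mb = 19202.7 MB.
= 17.88 GiB.

17.88 GiB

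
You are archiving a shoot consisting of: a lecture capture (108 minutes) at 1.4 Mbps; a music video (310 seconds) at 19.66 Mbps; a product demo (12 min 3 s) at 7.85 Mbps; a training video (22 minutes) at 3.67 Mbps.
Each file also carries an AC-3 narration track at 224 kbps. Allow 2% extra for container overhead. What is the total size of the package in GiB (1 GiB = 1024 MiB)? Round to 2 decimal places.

3.29 GiB

Audio: 224 kbps = 0.224 Mbps.
lecture capture: 1.624 Mbps × 6480 s × 1.02 = 10734.0 Mb
music video: 19.884 Mbps × 310 s × 1.02 = 6287.3 Mb
product demo: 8.074 Mbps × 723 s × 1.02 = 5954.3 Mb
training video: 3.894 Mbps × 1320 s × 1.02 = 5242.9 Mb
Total: 28218.4 Mb = 3527.3 MB.
= 3.285 GiB.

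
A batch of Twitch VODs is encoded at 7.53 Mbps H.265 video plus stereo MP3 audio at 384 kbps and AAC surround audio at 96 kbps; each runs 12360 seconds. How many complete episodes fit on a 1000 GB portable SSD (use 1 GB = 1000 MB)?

Audio total: 384 + 96 = 480 kbps = 0.480 Mbps.
Total bitrate: 8.010 Mbps.
Per item: 8.010 Mbps × 12360 s = 99,004 Mb = 12,375 MB.
Capacity: 1000 GB = 8,000,000 Mb; 80.81 items → 80 complete.

80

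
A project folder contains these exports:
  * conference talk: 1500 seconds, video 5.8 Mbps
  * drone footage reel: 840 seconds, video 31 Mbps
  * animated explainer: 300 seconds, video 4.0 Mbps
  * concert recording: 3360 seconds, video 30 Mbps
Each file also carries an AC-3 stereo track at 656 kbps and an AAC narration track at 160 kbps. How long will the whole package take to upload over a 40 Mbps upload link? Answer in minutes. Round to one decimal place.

59.0 minutes

Audio total: 656 + 160 = 816 kbps = 0.816 Mbps.
conference talk: 6.616 Mbps × 1500 s = 9924.0 Mb
drone footage reel: 31.816 Mbps × 840 s = 26725.4 Mb
animated explainer: 4.816 Mbps × 300 s = 1444.8 Mb
concert recording: 30.816 Mbps × 3360 s = 103541.8 Mb
Total: 141636.0 Mb = 17704.5 MB.
At 40 Mbps: 141636.0 / 40 = 3541 s ≈ 59 minutes.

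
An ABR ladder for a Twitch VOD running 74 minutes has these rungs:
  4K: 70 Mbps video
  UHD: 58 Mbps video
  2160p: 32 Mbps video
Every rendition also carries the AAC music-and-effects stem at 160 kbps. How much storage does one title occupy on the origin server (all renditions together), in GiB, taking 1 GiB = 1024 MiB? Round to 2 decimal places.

74 min = 4440 s
Audio: 160 kbps = 0.160 Mbps.
Sum of rendition bitrates: (70+0.160) + (58+0.160) + (32+0.160) = 160.480 Mbps.
× 4440 s = 712,531 Mb = 89,066 MB = 82.95 GiB.

82.95 GiB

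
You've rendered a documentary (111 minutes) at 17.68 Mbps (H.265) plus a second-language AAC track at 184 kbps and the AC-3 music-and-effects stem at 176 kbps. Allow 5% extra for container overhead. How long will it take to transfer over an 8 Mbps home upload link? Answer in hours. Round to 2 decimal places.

4.38 hours

111 min = 6660 s
Audio total: 184 + 176 = 360 kbps = 0.360 Mbps.
Total bitrate: 18.040 Mbps.
File: 18.040 Mbps × 6660 s = 120146.4 Mb.
With 5% container overhead: ×1.05. → 126153.7 Mb.
At 8 Mbps: 126153.7 / 8 = 15769.2 s ≈ 4.38 hours.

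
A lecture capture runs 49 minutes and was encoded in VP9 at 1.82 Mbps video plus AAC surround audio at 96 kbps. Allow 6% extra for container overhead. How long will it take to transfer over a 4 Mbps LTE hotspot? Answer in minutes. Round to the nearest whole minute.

49 min = 2940 s
Audio: 96 kbps = 0.096 Mbps.
Total bitrate: 1.916 Mbps.
File: 1.916 Mbps × 2940 s = 5633.0 Mb.
With 6% container overhead: ×1.06. → 5971.0 Mb.
At 4 Mbps: 5971.0 / 4 = 1492.8 s ≈ 24.9 minutes.

25 minutes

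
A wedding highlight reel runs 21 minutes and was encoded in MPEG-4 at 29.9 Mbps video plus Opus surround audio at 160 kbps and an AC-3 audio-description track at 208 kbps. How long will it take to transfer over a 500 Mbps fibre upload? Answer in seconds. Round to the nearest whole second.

21 min = 1260 s
Audio total: 160 + 208 = 368 kbps = 0.368 Mbps.
Total bitrate: 30.268 Mbps.
File: 30.268 Mbps × 1260 s = 38137.7 Mb.
At 500 Mbps: 38137.7 / 500 = 76.3 s ≈ 76.3 seconds.

76 seconds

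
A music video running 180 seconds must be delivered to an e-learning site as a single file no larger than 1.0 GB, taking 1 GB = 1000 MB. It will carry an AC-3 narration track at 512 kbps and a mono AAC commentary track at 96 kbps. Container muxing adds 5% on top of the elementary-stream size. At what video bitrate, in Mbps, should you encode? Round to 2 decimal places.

41.72 Mbps

Budget: 1.0 GB = 8000.0 Mb.
Stream payload after overhead: 8000.0 / 1.05 = 7619.0 Mb.
Total bitrate budget: 7619.0 Mb / 180 s = 42.328 Mbps.
Audio total: 512 + 96 = 608 kbps = 0.608 Mbps.
Video: 42.328 − 0.608 = 41.720 Mbps.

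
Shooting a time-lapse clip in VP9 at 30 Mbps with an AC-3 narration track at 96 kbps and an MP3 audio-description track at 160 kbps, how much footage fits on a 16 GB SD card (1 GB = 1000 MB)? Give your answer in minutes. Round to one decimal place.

Audio total: 96 + 160 = 256 kbps = 0.256 Mbps.
Total bitrate: 30 + 0.256 = 30.256 Mbps.
Capacity: 16 GB = 128,000 Mb.
Recording time: 128,000 / 30.256 = 4,231 s ≈ 70.5 minutes.

70.5 minutes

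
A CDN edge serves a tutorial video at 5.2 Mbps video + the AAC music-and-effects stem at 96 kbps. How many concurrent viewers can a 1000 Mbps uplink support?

Audio: 96 kbps = 0.096 Mbps.
Per-viewer media rate: 5.296 Mbps.
1000 Mbps = 1,000 Mbps; 1,000 / 5.296 = 188.82 → 188 viewers.

188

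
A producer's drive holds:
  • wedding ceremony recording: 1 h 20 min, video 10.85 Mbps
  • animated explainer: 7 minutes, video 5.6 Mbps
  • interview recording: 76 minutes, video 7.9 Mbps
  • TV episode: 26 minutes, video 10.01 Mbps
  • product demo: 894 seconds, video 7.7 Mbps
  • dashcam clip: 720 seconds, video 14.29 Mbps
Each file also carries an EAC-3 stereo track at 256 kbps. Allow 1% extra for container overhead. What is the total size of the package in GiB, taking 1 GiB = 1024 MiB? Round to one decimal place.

Audio: 256 kbps = 0.256 Mbps.
wedding ceremony recording: 11.106 Mbps × 4800 s × 1.01 = 53841.9 Mb
animated explainer: 5.856 Mbps × 420 s × 1.01 = 2484.1 Mb
interview recording: 8.156 Mbps × 4560 s × 1.01 = 37563.3 Mb
TV episode: 10.266 Mbps × 1560 s × 1.01 = 16175.1 Mb
product demo: 7.956 Mbps × 894 s × 1.01 = 7183.8 Mb
dashcam clip: 14.546 Mbps × 720 s × 1.01 = 10577.9 Mb
Total: 127826.0 Mb = 15978.3 MB.
= 14.88 GiB.

14.9 GiB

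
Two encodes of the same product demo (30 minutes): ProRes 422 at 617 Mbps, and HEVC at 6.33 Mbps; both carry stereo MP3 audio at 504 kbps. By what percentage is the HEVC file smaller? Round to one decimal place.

98.9%

30 min = 1800 s
Audio: 504 kbps = 0.504 Mbps.
ProRes 422: 617.504 Mbps × 1800 s = 1111507.2 Mb = 129.396 GiB.
HEVC: 6.834 Mbps × 1800 s = 12301.2 Mb = 1.432 GiB.
Reduction: (1 − 1.432/129.396) × 100 = 98.89%.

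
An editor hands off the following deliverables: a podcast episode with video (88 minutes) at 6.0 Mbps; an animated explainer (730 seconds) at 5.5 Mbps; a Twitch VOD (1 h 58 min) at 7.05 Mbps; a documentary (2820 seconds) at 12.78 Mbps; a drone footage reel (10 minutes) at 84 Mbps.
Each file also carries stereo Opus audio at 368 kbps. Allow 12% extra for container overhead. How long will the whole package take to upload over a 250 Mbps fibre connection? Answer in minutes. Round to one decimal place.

13.3 minutes

Audio: 368 kbps = 0.368 Mbps.
podcast episode with video: 6.368 Mbps × 5280 s × 1.12 = 37657.8 Mb
animated explainer: 5.868 Mbps × 730 s × 1.12 = 4797.7 Mb
Twitch VOD: 7.418 Mbps × 7080 s × 1.12 = 58821.8 Mb
documentary: 13.148 Mbps × 2820 s × 1.12 = 41526.6 Mb
drone footage reel: 84.368 Mbps × 600 s × 1.12 = 56695.3 Mb
Total: 199499.2 Mb = 24937.4 MB.
At 250 Mbps: 199499.2 / 250 = 798 s ≈ 13.3 minutes.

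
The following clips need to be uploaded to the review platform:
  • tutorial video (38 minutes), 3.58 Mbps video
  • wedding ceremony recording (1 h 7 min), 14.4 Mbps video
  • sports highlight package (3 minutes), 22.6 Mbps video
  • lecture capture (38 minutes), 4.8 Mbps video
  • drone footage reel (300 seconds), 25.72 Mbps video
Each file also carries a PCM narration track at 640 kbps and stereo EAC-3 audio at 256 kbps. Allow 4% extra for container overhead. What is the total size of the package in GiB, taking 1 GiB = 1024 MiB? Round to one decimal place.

Audio total: 640 + 256 = 896 kbps = 0.896 Mbps.
tutorial video: 4.476 Mbps × 2280 s × 1.04 = 10613.5 Mb
wedding ceremony recording: 15.296 Mbps × 4020 s × 1.04 = 63949.5 Mb
sports highlight package: 23.496 Mbps × 180 s × 1.04 = 4398.5 Mb
lecture capture: 5.696 Mbps × 2280 s × 1.04 = 13506.4 Mb
drone footage reel: 26.616 Mbps × 300 s × 1.04 = 8304.2 Mb
Total: 100772.0 Mb = 12596.5 MB.
= 11.73 GiB.

11.7 GiB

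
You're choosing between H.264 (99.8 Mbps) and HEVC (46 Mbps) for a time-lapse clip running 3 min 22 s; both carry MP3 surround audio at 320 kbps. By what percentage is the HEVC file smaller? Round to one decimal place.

53.7%

3 min 22 s = 202 s
Audio: 320 kbps = 0.320 Mbps.
H.264: 100.120 Mbps × 202 s = 20224.2 Mb = 2.354 GiB.
HEVC: 46.320 Mbps × 202 s = 9356.6 Mb = 1.089 GiB.
Reduction: (1 − 1.089/2.354) × 100 = 53.74%.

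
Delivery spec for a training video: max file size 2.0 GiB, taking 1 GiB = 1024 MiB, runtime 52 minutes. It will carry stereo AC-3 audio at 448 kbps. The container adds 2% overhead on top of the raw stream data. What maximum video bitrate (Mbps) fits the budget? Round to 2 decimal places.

4.95 Mbps

Budget: 2.0 GiB = 17179.9 Mb.
Stream payload after overhead: 17179.9 / 1.02 = 16843.0 Mb.
52 min = 3120 s
Total bitrate budget: 16843.0 Mb / 3120 s = 5.398 Mbps.
Audio: 448 kbps = 0.448 Mbps.
Video: 5.398 − 0.448 = 4.950 Mbps.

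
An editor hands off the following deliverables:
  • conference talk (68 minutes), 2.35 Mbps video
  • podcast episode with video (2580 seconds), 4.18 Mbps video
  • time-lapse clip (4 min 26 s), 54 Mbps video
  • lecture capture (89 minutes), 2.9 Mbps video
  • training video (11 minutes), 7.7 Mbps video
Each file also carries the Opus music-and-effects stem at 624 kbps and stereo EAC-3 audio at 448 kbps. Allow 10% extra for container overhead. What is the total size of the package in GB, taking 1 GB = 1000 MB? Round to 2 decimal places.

9.51 GB

Audio total: 624 + 448 = 1072 kbps = 1.072 Mbps.
conference talk: 3.422 Mbps × 4080 s × 1.10 = 15357.9 Mb
podcast episode with video: 5.252 Mbps × 2580 s × 1.10 = 14905.2 Mb
time-lapse clip: 55.072 Mbps × 266 s × 1.10 = 16114.1 Mb
lecture capture: 3.972 Mbps × 5340 s × 1.10 = 23331.5 Mb
training video: 8.772 Mbps × 660 s × 1.10 = 6368.5 Mb
Total: 76077.2 Mb = 9509.6 MB.
= 9.510 GB.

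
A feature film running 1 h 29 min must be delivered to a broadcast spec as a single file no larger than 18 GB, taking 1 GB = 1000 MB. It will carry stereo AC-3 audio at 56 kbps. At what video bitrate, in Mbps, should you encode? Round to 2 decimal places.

Budget: 18 GB = 144000.0 Mb.
1 h 29 min = 89 min = 5340 s
Total bitrate budget: 144000.0 Mb / 5340 s = 26.966 Mbps.
Audio: 56 kbps = 0.056 Mbps.
Video: 26.966 − 0.056 = 26.910 Mbps.

26.91 Mbps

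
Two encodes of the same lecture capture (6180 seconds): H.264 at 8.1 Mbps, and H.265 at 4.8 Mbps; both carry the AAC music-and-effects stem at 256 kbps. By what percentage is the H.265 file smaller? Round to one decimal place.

Audio: 256 kbps = 0.256 Mbps.
H.264: 8.356 Mbps × 6180 s = 51640.1 Mb = 6.455 GB.
H.265: 5.056 Mbps × 6180 s = 31246.1 Mb = 3.906 GB.
Reduction: (1 − 3.906/6.455) × 100 = 39.49%.

39.5%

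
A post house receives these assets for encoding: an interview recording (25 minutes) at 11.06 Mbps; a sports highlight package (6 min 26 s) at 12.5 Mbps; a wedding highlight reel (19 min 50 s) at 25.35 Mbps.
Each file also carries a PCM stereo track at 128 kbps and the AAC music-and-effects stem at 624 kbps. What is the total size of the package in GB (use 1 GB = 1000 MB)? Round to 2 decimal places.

Audio total: 128 + 624 = 752 kbps = 0.752 Mbps.
interview recording: 11.812 Mbps × 1500 s = 17718.0 Mb
sports highlight package: 13.252 Mbps × 386 s = 5115.3 Mb
wedding highlight reel: 26.102 Mbps × 1190 s = 31061.4 Mb
Total: 53894.7 Mb = 6736.8 MB.
= 6.737 GB.

6.74 GB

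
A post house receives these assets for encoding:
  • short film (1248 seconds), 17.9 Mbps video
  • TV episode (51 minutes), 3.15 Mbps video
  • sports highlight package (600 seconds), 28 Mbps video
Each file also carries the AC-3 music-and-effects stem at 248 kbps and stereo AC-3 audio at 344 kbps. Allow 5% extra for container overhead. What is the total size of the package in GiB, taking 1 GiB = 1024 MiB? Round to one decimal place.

Audio total: 248 + 344 = 592 kbps = 0.592 Mbps.
short film: 18.492 Mbps × 1248 s × 1.05 = 24231.9 Mb
TV episode: 3.742 Mbps × 3060 s × 1.05 = 12023.0 Mb
sports highlight package: 28.592 Mbps × 600 s × 1.05 = 18013.0 Mb
Total: 54267.9 Mb = 6783.5 MB.
= 6.318 GiB.

6.3 GiB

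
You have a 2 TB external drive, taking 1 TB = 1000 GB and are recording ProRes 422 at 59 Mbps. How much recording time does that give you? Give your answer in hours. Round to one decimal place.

Capacity: 2 TB = 16,000,000 Mb.
Recording time: 16,000,000 / 59.000 = 271,186 s ≈ 75.3 hours.

75.3 hours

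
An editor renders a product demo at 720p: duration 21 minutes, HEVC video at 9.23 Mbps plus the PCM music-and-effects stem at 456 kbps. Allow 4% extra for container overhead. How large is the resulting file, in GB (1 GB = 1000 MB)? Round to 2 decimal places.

1.59 GB

21 min = 1260 s
Audio: 456 kbps = 0.456 Mbps.
Total bitrate: 9.23 + 0.456 = 9.686 Mbps.
Stream data: 9.686 Mbps × 1260 s = 12204.4 Mb.
With 4% container overhead: ×1.04.
12,693 Mb ÷ 8 = 1,587 MB → 1.587 GB.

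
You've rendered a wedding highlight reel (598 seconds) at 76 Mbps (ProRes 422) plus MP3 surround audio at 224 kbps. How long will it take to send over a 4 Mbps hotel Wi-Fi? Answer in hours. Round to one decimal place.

Audio: 224 kbps = 0.224 Mbps.
Total bitrate: 76.224 Mbps.
File: 76.224 Mbps × 598 s = 45582.0 Mb.
At 4 Mbps: 45582.0 / 4 = 11395.5 s ≈ 3.17 hours.

3.2 hours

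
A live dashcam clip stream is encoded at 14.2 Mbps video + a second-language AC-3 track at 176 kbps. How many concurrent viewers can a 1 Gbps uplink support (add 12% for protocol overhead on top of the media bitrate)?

Audio: 176 kbps = 0.176 Mbps.
Per-viewer media rate: 14.376 Mbps.
On the wire with 12% overhead: 16.101 Mbps.
1 Gbps = 1,000 Mbps; 1,000 / 16.101 = 62.11 → 62 viewers.

62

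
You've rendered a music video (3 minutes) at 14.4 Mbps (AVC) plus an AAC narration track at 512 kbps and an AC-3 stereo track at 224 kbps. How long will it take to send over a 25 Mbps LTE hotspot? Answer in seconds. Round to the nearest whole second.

3 min = 180 s
Audio total: 512 + 224 = 736 kbps = 0.736 Mbps.
Total bitrate: 15.136 Mbps.
File: 15.136 Mbps × 180 s = 2724.5 Mb.
At 25 Mbps: 2724.5 / 25 = 109.0 s ≈ 109 seconds.

109 seconds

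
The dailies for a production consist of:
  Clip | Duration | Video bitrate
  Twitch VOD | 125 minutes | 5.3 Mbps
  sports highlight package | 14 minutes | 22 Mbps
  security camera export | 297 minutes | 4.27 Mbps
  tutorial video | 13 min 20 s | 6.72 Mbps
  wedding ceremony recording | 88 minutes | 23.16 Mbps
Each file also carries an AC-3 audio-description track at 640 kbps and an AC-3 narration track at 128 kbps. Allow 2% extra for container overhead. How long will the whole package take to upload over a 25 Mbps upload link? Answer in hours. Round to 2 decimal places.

Audio total: 640 + 128 = 768 kbps = 0.768 Mbps.
Twitch VOD: 6.068 Mbps × 7500 s × 1.02 = 46420.2 Mb
sports highlight package: 22.768 Mbps × 840 s × 1.02 = 19507.6 Mb
security camera export: 5.038 Mbps × 17820 s × 1.02 = 91572.7 Mb
tutorial video: 7.488 Mbps × 800 s × 1.02 = 6110.2 Mb
wedding ceremony recording: 23.928 Mbps × 5280 s × 1.02 = 128866.6 Mb
Total: 292477.4 Mb = 36559.7 MB.
At 25 Mbps: 292477.4 / 25 = 11699 s ≈ 3.25 hours.

3.25 hours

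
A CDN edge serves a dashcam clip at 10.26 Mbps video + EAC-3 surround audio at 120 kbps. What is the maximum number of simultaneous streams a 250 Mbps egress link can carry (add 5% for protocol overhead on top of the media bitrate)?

Audio: 120 kbps = 0.120 Mbps.
Per-viewer media rate: 10.380 Mbps.
On the wire with 5% overhead: 10.899 Mbps.
250 Mbps = 250.0 Mbps; 250.0 / 10.899 = 22.94 → 22 viewers.

22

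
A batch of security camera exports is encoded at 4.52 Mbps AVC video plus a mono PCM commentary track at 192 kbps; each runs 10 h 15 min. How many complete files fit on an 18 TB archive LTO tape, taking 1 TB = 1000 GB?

10 h 15 min = 615 min = 36900 s
Audio: 192 kbps = 0.192 Mbps.
Total bitrate: 4.712 Mbps.
Per item: 4.712 Mbps × 36900 s = 173,873 Mb = 21,734 MB.
Capacity: 18 TB = 144,000,000 Mb; 828.19 items → 828 complete.

828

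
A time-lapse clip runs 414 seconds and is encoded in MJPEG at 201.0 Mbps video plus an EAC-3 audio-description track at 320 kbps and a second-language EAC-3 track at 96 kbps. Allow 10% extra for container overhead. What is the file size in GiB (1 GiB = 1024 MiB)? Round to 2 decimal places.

Audio total: 320 + 96 = 416 kbps = 0.416 Mbps.
Total bitrate: 201.0 + 0.416 = 201.416 Mbps.
Stream data: 201.416 Mbps × 414 s = 83386.2 Mb.
With 10% container overhead: ×1.10.
91,725 Mb = 11,465,605,800 bytes ÷ 1,073,741,824 = 10.68 GiB.

10.68 GiB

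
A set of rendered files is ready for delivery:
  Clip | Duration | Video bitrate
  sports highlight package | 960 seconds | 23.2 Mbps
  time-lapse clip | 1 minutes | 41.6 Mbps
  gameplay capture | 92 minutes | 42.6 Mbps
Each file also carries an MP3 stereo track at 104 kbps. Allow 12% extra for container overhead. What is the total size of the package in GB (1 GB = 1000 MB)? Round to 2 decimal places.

Audio: 104 kbps = 0.104 Mbps.
sports highlight package: 23.304 Mbps × 960 s × 1.12 = 25056.5 Mb
time-lapse clip: 41.704 Mbps × 60 s × 1.12 = 2802.5 Mb
gameplay capture: 42.704 Mbps × 5520 s × 1.12 = 264013.2 Mb
Total: 291872.2 Mb = 36484.0 MB.
= 36.48 GB.

36.48 GB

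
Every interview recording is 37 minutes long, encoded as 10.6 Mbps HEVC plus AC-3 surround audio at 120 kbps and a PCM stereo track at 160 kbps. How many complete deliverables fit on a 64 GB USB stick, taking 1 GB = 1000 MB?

37 min = 2220 s
Audio total: 120 + 160 = 280 kbps = 0.280 Mbps.
Total bitrate: 10.880 Mbps.
Per item: 10.880 Mbps × 2220 s = 24,154 Mb = 3,019 MB.
Capacity: 64 GB = 512,000 Mb; 21.20 items → 21 complete.

21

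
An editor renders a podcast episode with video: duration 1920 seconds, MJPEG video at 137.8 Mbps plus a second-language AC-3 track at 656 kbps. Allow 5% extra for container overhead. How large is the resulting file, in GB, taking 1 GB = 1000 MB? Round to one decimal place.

34.9 GB

Audio: 656 kbps = 0.656 Mbps.
Total bitrate: 137.8 + 0.656 = 138.456 Mbps.
Stream data: 138.456 Mbps × 1920 s = 265835.5 Mb.
With 5% container overhead: ×1.05.
279,127 Mb ÷ 8 = 34,891 MB → 34.89 GB.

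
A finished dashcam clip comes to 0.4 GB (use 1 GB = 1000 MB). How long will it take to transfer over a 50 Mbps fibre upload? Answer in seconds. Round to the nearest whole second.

64 seconds

File: 0.4 GB = 3200.0 Mb.
At 50 Mbps: 3200.0 / 50 = 64.0 s ≈ 64 seconds.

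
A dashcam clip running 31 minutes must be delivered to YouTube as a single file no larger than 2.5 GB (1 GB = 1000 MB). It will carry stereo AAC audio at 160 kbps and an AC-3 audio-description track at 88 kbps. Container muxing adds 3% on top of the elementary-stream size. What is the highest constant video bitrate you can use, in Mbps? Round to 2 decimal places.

10.19 Mbps

Budget: 2.5 GB = 20000.0 Mb.
Stream payload after overhead: 20000.0 / 1.03 = 19417.5 Mb.
31 min = 1860 s
Total bitrate budget: 19417.5 Mb / 1860 s = 10.440 Mbps.
Audio total: 160 + 88 = 248 kbps = 0.248 Mbps.
Video: 10.440 − 0.248 = 10.192 Mbps.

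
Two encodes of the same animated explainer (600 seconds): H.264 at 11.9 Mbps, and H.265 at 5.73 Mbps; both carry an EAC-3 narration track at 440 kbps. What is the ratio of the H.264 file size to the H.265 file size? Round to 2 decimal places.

Audio: 440 kbps = 0.440 Mbps.
H.264: 12.340 Mbps × 600 s = 7404.0 Mb = 0.925 GB.
H.265: 6.170 Mbps × 600 s = 3702.0 Mb = 0.463 GB.
Ratio: 0.925 / 0.463 = 2.000.

2.00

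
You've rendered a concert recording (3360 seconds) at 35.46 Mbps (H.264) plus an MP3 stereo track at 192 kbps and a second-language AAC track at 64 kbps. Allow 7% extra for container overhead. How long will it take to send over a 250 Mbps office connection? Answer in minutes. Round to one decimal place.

8.6 minutes

Audio total: 192 + 64 = 256 kbps = 0.256 Mbps.
Total bitrate: 35.716 Mbps.
File: 35.716 Mbps × 3360 s = 120005.8 Mb.
With 7% container overhead: ×1.07. → 128406.2 Mb.
At 250 Mbps: 128406.2 / 250 = 513.6 s ≈ 8.56 minutes.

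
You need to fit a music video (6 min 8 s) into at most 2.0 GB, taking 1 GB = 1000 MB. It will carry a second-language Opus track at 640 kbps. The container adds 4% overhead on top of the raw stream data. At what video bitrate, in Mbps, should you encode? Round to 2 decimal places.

41.17 Mbps

Budget: 2.0 GB = 16000.0 Mb.
Stream payload after overhead: 16000.0 / 1.04 = 15384.6 Mb.
6 min 8 s = 368 s
Total bitrate budget: 15384.6 Mb / 368 s = 41.806 Mbps.
Audio: 640 kbps = 0.640 Mbps.
Video: 41.806 − 0.640 = 41.166 Mbps.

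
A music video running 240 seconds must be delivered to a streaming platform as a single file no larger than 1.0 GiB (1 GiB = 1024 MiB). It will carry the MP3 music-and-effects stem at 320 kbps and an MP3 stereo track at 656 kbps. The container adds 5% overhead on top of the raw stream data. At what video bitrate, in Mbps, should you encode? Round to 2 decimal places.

33.11 Mbps

Budget: 1.0 GiB = 8589.9 Mb.
Stream payload after overhead: 8589.9 / 1.05 = 8180.9 Mb.
Total bitrate budget: 8180.9 Mb / 240 s = 34.087 Mbps.
Audio total: 320 + 656 = 976 kbps = 0.976 Mbps.
Video: 34.087 − 0.976 = 33.111 Mbps.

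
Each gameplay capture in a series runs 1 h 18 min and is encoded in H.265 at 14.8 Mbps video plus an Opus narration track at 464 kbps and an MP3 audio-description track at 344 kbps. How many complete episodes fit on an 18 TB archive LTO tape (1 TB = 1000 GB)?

1 h 18 min = 78 min = 4680 s
Audio total: 464 + 344 = 808 kbps = 0.808 Mbps.
Total bitrate: 15.608 Mbps.
Per item: 15.608 Mbps × 4680 s = 73,045 Mb = 9,131 MB.
Capacity: 18 TB = 144,000,000 Mb; 1971.38 items → 1971 complete.

1971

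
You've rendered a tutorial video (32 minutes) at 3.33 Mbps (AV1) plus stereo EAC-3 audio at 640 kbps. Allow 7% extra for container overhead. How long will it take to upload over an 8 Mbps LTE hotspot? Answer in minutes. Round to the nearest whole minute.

32 min = 1920 s
Audio: 640 kbps = 0.640 Mbps.
Total bitrate: 3.970 Mbps.
File: 3.970 Mbps × 1920 s = 7622.4 Mb.
With 7% container overhead: ×1.07. → 8156.0 Mb.
At 8 Mbps: 8156.0 / 8 = 1019.5 s ≈ 17 minutes.

17 minutes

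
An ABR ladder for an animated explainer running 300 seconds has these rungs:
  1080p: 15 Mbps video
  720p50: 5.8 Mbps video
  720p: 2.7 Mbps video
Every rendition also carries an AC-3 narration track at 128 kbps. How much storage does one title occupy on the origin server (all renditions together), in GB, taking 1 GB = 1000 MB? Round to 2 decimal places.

Audio: 128 kbps = 0.128 Mbps.
Sum of rendition bitrates: (15+0.128) + (5.8+0.128) + (2.7+0.128) = 23.884 Mbps.
× 300 s = 7,165 Mb = 895.6 MB = 0.8956 GB.

0.90 GB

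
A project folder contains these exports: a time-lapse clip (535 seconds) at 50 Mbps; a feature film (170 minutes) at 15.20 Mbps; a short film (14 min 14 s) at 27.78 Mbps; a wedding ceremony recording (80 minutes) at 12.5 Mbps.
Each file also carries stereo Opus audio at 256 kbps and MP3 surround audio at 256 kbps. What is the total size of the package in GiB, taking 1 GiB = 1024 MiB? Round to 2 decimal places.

31.89 GiB

Audio total: 256 + 256 = 512 kbps = 0.512 Mbps.
time-lapse clip: 50.512 Mbps × 535 s = 27023.9 Mb
feature film: 15.712 Mbps × 10200 s = 160262.4 Mb
short film: 28.292 Mbps × 854 s = 24161.4 Mb
wedding ceremony recording: 13.012 Mbps × 4800 s = 62457.6 Mb
Total: 273905.3 Mb = 34238.2 MB.
= 31.89 GiB.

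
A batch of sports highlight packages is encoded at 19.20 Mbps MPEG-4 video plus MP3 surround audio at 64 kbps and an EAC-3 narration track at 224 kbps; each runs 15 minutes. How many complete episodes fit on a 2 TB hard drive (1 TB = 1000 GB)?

912

15 min = 900 s
Audio total: 64 + 224 = 288 kbps = 0.288 Mbps.
Total bitrate: 19.488 Mbps.
Per item: 19.488 Mbps × 900 s = 17,539 Mb = 2,192 MB.
Capacity: 2 TB = 16,000,000 Mb; 912.24 items → 912 complete.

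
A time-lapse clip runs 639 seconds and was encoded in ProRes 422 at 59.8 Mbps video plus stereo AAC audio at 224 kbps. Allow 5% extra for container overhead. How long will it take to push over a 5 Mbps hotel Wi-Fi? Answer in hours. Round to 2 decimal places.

2.24 hours

Audio: 224 kbps = 0.224 Mbps.
Total bitrate: 60.024 Mbps.
File: 60.024 Mbps × 639 s = 38355.3 Mb.
With 5% container overhead: ×1.05. → 40273.1 Mb.
At 5 Mbps: 40273.1 / 5 = 8054.6 s ≈ 2.24 hours.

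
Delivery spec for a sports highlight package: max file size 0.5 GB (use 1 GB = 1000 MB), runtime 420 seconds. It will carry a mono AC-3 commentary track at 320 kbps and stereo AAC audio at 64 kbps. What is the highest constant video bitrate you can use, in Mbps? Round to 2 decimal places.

Budget: 0.5 GB = 4000.0 Mb.
Total bitrate budget: 4000.0 Mb / 420 s = 9.524 Mbps.
Audio total: 320 + 64 = 384 kbps = 0.384 Mbps.
Video: 9.524 − 0.384 = 9.140 Mbps.

9.14 Mbps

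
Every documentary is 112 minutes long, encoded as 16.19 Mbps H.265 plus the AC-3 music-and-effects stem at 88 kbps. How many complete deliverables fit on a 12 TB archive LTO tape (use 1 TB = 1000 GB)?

112 min = 6720 s
Audio: 88 kbps = 0.088 Mbps.
Total bitrate: 16.278 Mbps.
Per item: 16.278 Mbps × 6720 s = 109,388 Mb = 13,674 MB.
Capacity: 12 TB = 96,000,000 Mb; 877.61 items → 877 complete.

877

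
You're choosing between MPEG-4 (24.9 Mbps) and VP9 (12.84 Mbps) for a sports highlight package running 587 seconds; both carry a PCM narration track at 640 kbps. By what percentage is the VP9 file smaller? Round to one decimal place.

47.2%

Audio: 640 kbps = 0.640 Mbps.
MPEG-4: 25.540 Mbps × 587 s = 14992.0 Mb = 1.874 GB.
VP9: 13.480 Mbps × 587 s = 7912.8 Mb = 0.989 GB.
Reduction: (1 − 0.989/1.874) × 100 = 47.22%.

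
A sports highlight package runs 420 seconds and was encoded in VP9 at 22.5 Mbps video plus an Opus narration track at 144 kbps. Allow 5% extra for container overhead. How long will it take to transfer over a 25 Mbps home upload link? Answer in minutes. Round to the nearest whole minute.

7 minutes

Audio: 144 kbps = 0.144 Mbps.
Total bitrate: 22.644 Mbps.
File: 22.644 Mbps × 420 s = 9510.5 Mb.
With 5% container overhead: ×1.05. → 9986.0 Mb.
At 25 Mbps: 9986.0 / 25 = 399.4 s ≈ 6.66 minutes.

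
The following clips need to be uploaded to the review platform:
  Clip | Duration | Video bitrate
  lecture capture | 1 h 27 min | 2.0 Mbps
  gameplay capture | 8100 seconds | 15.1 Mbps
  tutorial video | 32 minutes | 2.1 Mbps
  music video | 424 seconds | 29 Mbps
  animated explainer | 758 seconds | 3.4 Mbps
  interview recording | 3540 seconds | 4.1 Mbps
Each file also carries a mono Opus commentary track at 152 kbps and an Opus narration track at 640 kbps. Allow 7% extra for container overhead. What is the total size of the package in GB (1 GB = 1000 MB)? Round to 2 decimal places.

Audio total: 152 + 640 = 792 kbps = 0.792 Mbps.
lecture capture: 2.792 Mbps × 5220 s × 1.07 = 15594.4 Mb
gameplay capture: 15.892 Mbps × 8100 s × 1.07 = 137736.0 Mb
tutorial video: 2.892 Mbps × 1920 s × 1.07 = 5941.3 Mb
music video: 29.792 Mbps × 424 s × 1.07 = 13516.0 Mb
animated explainer: 4.192 Mbps × 758 s × 1.07 = 3400.0 Mb
interview recording: 4.892 Mbps × 3540 s × 1.07 = 18529.9 Mb
Total: 194717.6 Mb = 24339.7 MB.
= 24.34 GB.

24.34 GB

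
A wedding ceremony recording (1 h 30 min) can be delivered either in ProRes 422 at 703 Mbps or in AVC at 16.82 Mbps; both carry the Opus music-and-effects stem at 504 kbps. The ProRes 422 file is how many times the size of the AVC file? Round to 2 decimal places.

40.61

1 h 30 min = 90 min = 5400 s
Audio: 504 kbps = 0.504 Mbps.
ProRes 422: 703.504 Mbps × 5400 s = 3798921.6 Mb = 442.253 GiB.
AVC: 17.324 Mbps × 5400 s = 93549.6 Mb = 10.891 GiB.
Ratio: 442.253 / 10.891 = 40.609.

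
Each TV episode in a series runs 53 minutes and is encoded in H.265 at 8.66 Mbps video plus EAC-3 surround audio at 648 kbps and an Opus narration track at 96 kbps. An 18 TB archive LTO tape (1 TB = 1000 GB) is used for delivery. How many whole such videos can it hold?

53 min = 3180 s
Audio total: 648 + 96 = 744 kbps = 0.744 Mbps.
Total bitrate: 9.404 Mbps.
Per item: 9.404 Mbps × 3180 s = 29,905 Mb = 3,738 MB.
Capacity: 18 TB = 144,000,000 Mb; 4815.29 items → 4815 complete.

4815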